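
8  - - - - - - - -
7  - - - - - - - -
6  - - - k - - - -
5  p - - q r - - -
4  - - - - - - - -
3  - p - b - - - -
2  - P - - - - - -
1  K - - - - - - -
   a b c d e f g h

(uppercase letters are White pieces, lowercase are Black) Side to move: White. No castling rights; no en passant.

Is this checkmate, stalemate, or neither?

stalemate

White to move; white king on a1.
In check: no.
King squares — b1: attacked by Bd3; a2: attacked by Pb3; b2: own pawn.
Legal moves for White: none.
Not in check and no legal moves → stalemate.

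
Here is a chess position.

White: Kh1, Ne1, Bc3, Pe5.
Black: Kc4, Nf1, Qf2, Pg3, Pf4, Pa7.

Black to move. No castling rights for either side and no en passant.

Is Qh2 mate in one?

After Qh2: white king on h1; in check: yes, from the black queen on h2.
King squares — g1: attacked by Qh2; g2: attacked by Qh2; h2: attacked by Nf1.
White has no legal moves → checkmate.

yes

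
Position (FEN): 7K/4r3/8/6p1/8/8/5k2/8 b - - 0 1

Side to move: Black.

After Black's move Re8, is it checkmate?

no

After Re8: white king on h8; in check: yes, from the black rook on e8.
White has 2 legal replies: Kh7, Kg7.
In check but a legal move exists → not checkmate.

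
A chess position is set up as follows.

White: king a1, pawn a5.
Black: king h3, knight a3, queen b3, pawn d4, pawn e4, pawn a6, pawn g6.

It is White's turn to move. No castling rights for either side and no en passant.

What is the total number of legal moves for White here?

0

White to move; king on a1.
In check: no.
Legal moves: none.
Count: 0.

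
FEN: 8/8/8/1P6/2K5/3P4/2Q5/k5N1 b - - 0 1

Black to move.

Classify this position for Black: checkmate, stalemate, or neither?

stalemate

Black to move; black king on a1.
In check: no.
King squares — b1: attacked by Qc2; a2: attacked by Qc2; b2: attacked by Qc2.
Legal moves for Black: none.
Not in check and no legal moves → stalemate.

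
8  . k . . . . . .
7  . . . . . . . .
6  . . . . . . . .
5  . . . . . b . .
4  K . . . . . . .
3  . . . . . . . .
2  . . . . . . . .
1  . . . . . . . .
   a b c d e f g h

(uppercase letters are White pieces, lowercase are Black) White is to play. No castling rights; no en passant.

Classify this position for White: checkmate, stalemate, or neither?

White to move; white king on a4.
In check: no.
Legal moves for White: Kb5, Ka5, Kb4, Kb3, Ka3.
White has 5 legal moves and is not in check → neither.

neither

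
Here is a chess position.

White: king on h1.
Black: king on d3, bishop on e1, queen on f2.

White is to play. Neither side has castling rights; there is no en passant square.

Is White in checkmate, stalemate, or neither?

stalemate

White to move; white king on h1.
In check: no.
King squares — g1: attacked by Qf2; g2: attacked by Qf2; h2: attacked by Qf2.
Legal moves for White: none.
Not in check and no legal moves → stalemate.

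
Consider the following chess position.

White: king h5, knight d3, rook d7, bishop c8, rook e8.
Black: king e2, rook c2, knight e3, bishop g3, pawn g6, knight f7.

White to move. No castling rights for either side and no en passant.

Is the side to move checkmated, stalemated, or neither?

White to move; white king on h5.
In check: yes, from the black pawn on g6.
King squares — g4: attacked by Ne3; h4: attacked by Bg3; g5: attacked by Nf7; g6: available; h6: attacked by Nf7.
Legal moves for White: Kxg6.
White is in check but has 1 legal move → neither.

neither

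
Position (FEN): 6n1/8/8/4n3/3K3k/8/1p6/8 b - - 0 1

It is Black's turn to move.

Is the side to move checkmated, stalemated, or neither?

Black to move; black king on h4.
In check: no.
Legal moves for Black include: Ne7, Nh6, Nf6, Nf7, Nd7, Ng6, Nc6+, Ng4, Nc4, Nf3+, Nd3, Kh5, Kg5, Kg4, Kh3, Kg3, b1=Q, b1=R, ... (list truncated; more exist).
Black has legal moves and is not in check → neither.

neither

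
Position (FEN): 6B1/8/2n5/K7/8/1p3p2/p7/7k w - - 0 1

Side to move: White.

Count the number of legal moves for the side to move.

White to move; king on a5.
In check: yes, from the black knight on c6.
Legal moves: Kb6, Ka6, Kb5, Ka4.
Count: 4.

4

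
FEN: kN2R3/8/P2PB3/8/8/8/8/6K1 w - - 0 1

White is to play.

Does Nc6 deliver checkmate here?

After Nc6: black king on a8; in check: yes, from the white rook on e8.
King squares — a7: attacked by Nc6; b7: attacked by Pa6; b8: attacked by Nc6.
Black has no legal moves → checkmate.

yes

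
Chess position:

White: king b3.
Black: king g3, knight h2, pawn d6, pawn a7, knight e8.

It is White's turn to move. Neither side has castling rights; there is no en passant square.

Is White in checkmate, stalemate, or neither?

White to move; white king on b3.
In check: no.
Legal moves for White: Kc4, Kb4, Ka4, Kc3, Ka3, Kc2, Kb2, Ka2.
White has 8 legal moves and is not in check → neither.

neither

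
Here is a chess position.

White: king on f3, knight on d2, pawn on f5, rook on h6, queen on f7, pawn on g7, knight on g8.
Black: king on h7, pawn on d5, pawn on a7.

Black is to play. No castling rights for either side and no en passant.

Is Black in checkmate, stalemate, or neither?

Black to move; black king on h7.
In check: yes, from the white rook on h6.
King squares — g6: attacked by Pf5; h6: attacked by Ng8; g7: attacked by Qf7; g8: attacked by Qf7; h8: attacked by Rh6.
Legal moves for Black: none.
In check with no legal moves → checkmate.

checkmate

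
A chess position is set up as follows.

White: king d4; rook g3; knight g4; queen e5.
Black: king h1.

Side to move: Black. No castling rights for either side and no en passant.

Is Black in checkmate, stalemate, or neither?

Black to move; black king on h1.
In check: no.
King squares — g1: attacked by Rg3; g2: attacked by Rg3; h2: attacked by Ng4.
Legal moves for Black: none.
Not in check and no legal moves → stalemate.

stalemate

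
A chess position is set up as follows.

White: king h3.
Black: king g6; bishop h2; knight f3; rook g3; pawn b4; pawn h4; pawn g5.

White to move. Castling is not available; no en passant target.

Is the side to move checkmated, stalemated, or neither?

checkmate

White to move; white king on h3.
In check: yes, from the black rook on g3.
King squares — g2: attacked by Rg3; h2: attacked by Nf3; g3: attacked by Bh2; g4: attacked by Rg3; h4: attacked by Nf3.
Legal moves for White: none.
In check with no legal moves → checkmate.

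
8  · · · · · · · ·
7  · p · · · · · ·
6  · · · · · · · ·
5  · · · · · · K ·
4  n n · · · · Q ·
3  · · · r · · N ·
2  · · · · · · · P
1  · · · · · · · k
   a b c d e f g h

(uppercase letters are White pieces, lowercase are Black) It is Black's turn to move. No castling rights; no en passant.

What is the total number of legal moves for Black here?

4

Black to move; king on h1.
In check: yes, from the white knight on g3.
Legal moves: Kxh2, Kg2, Kg1, Rxg3.
Count: 4.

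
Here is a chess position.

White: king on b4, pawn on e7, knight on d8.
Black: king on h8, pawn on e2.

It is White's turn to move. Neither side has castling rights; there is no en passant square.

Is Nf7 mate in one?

no

After Nf7: black king on h8; in check: yes, from the white knight on f7.
Black has 3 legal replies: Kg8, Kh7, Kg7.
In check but a legal move exists → not checkmate.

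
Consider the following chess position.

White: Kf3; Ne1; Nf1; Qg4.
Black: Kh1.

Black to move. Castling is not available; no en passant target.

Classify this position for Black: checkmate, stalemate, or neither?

Black to move; black king on h1.
In check: no.
King squares — g1: attacked by Qg4; g2: attacked by Ne1; h2: attacked by Nf1.
Legal moves for Black: none.
Not in check and no legal moves → stalemate.

stalemate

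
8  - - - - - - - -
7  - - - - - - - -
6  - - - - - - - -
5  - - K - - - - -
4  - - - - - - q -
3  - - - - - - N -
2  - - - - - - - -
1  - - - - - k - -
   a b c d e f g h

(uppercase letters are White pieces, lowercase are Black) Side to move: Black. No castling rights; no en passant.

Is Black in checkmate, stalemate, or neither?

Black to move; black king on f1.
In check: yes, from the white knight on g3.
King squares — e1: available; g1: available; e2: attacked by Ng3; f2: available; g2: available.
Legal moves for Black: Kg2, Kf2, Kg1, Ke1, Qxg3.
Black is in check but has 5 legal moves → neither.

neither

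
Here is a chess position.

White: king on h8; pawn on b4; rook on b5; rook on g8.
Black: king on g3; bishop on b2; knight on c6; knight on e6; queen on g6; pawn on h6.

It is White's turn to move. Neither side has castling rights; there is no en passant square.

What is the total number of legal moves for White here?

2

White to move; king on h8.
In check: yes, from the black bishop on b2.
Legal moves: Rg7, Re5.
Count: 2.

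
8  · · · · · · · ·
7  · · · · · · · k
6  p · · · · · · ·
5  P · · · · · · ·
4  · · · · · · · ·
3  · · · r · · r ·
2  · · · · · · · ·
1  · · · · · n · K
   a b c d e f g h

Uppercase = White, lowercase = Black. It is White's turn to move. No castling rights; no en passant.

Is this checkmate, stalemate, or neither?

White to move; white king on h1.
In check: no.
King squares — g1: attacked by Rg3; g2: attacked by Rg3; h2: attacked by Nf1.
Legal moves for White: none.
Not in check and no legal moves → stalemate.

stalemate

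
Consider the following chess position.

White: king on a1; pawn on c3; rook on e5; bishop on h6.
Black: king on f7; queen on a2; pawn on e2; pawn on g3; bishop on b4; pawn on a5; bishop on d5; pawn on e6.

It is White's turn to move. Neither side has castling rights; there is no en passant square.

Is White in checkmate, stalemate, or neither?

checkmate

White to move; white king on a1.
In check: yes, from the black queen on a2.
King squares — b1: attacked by Qa2; a2: attacked by Bd5; b2: attacked by Qa2.
Legal moves for White: none.
In check with no legal moves → checkmate.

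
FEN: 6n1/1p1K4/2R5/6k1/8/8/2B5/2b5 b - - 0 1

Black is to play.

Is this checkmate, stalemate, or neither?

Black to move; black king on g5.
In check: no.
Legal moves for Black: Ne7, Nh6, Nf6+, Kh5, Kh4, Kg4, Kf4, Bf4, Be3, Ba3, Bd2, Bb2, bxc6, b6, b5.
Black has 15 legal moves and is not in check → neither.

neither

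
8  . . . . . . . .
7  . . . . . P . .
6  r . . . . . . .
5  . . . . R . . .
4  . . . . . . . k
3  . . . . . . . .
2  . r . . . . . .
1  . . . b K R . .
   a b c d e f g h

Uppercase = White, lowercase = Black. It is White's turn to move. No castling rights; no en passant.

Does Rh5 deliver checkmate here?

no

After Rh5: black king on h4; in check: yes, from the white rook on h5.
Black has 4 legal replies: Kxh5, Kg4, Kg3, Bxh5.
In check but a legal move exists → not checkmate.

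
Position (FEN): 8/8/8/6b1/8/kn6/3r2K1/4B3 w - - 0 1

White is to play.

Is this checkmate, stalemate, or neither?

White to move; white king on g2.
In check: yes, from the black rook on d2.
King squares — f1: available; g1: available; h1: available; f2: attacked by Rd2; h2: attacked by Rd2; f3: available; g3: available; h3: available.
Legal moves for White: Kh3, Kg3, Kf3, Kh1, Kg1, Kf1, Bf2, Bxd2.
White is in check but has 8 legal moves → neither.

neither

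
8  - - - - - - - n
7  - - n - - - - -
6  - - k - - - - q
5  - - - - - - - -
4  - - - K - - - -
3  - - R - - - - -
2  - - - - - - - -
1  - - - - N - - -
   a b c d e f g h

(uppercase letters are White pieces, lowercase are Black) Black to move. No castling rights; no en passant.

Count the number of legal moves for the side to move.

5

Black to move; king on c6.
In check: yes, from the white rook on c3.
Legal moves: Kd7, Kb7, Kd6, Kb6, Kb5.
Count: 5.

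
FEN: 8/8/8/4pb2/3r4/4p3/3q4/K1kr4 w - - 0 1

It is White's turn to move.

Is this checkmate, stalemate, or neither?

stalemate

White to move; white king on a1.
In check: no.
King squares — b1: attacked by Kc1; a2: attacked by Qd2; b2: attacked by Kc1.
Legal moves for White: none.
Not in check and no legal moves → stalemate.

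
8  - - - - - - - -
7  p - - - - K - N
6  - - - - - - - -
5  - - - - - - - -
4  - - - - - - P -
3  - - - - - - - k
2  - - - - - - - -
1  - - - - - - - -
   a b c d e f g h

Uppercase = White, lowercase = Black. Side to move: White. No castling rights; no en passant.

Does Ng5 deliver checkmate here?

After Ng5: black king on h3; in check: yes, from the white knight on g5.
Black has 5 legal replies: Kh4, Kxg4, Kg3, Kh2, Kg2.
In check but a legal move exists → not checkmate.

no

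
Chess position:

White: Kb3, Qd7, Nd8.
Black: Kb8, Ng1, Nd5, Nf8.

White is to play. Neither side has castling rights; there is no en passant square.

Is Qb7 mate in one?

yes

After Qb7: black king on b8; in check: yes, from the white queen on b7.
King squares — a7: attacked by Qb7; b7: attacked by Nd8; c7: attacked by Qb7; a8: attacked by Qb7; c8: attacked by Qb7.
Black has no legal moves → checkmate.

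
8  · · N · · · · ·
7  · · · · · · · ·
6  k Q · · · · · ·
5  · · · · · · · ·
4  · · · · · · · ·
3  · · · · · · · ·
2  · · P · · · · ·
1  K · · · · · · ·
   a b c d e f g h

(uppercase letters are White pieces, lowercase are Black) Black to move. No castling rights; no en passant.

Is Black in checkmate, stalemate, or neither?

Black to move; black king on a6.
In check: yes, from the white queen on b6.
King squares — a5: attacked by Qb6; b5: attacked by Qb6; b6: attacked by Nc8; a7: attacked by Qb6; b7: attacked by Qb6.
Legal moves for Black: none.
In check with no legal moves → checkmate.

checkmate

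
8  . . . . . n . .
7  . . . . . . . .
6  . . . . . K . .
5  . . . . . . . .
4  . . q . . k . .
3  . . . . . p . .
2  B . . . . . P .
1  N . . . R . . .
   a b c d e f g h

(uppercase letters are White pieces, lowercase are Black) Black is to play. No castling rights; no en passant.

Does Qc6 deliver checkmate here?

After Qc6: white king on f6; in check: yes, from the black queen on c6.
White has 5 legal replies: Kg7, Kf7, Ke7, Be6, Re6.
In check but a legal move exists → not checkmate.

no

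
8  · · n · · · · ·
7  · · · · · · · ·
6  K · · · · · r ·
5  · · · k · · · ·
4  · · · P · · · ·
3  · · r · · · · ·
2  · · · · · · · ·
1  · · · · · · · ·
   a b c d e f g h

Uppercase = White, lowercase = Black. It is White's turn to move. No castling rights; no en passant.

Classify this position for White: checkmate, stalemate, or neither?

White to move; white king on a6.
In check: yes, from the black rook on g6.
Legal moves for White: Kb7, Kb5, Ka5.
White is in check but has 3 legal moves → neither.

neither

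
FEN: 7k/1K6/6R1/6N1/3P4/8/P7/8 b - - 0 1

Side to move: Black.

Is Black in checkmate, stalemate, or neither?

stalemate

Black to move; black king on h8.
In check: no.
King squares — g7: attacked by Rg6; h7: attacked by Ng5; g8: attacked by Rg6.
Legal moves for Black: none.
Not in check and no legal moves → stalemate.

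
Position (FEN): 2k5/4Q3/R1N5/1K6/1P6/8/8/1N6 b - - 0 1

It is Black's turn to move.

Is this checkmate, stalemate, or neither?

stalemate

Black to move; black king on c8.
In check: no.
King squares — b7: attacked by Qe7; c7: attacked by Qe7; d7: attacked by Qe7; b8: attacked by Nc6; d8: attacked by Nc6.
Legal moves for Black: none.
Not in check and no legal moves → stalemate.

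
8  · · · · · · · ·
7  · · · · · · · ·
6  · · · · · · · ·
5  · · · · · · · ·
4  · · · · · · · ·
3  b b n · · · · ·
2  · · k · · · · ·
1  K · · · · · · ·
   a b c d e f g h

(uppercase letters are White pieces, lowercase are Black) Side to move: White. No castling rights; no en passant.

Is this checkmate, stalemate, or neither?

stalemate

White to move; white king on a1.
In check: no.
King squares — b1: attacked by Kc2; a2: attacked by Bb3; b2: attacked by Kc2.
Legal moves for White: none.
Not in check and no legal moves → stalemate.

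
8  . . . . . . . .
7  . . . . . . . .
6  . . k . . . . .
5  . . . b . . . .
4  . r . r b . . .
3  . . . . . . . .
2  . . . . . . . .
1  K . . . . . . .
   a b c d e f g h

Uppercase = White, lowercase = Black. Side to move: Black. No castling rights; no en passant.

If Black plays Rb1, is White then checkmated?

yes

After Rb1: white king on a1; in check: yes, from the black rook on b1.
King squares — b1: attacked by Be4; a2: attacked by Bd5; b2: attacked by Rb1.
White has no legal moves → checkmate.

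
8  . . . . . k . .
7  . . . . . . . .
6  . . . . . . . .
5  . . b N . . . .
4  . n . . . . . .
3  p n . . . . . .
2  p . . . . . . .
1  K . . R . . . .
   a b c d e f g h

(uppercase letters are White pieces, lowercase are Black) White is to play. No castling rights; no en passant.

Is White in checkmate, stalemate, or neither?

checkmate

White to move; white king on a1.
In check: yes, from the black knight on b3.
King squares — b1: attacked by Pa2; a2: attacked by Nb4; b2: attacked by Pa3.
Legal moves for White: none.
In check with no legal moves → checkmate.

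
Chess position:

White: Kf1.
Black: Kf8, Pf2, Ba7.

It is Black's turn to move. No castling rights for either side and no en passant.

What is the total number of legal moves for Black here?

10

Black to move; king on f8.
In check: no.
Legal moves: Kg8, Ke8, Kg7, Kf7, Ke7, Bb8, Bb6, Bc5, Bd4, Be3.
Count: 10.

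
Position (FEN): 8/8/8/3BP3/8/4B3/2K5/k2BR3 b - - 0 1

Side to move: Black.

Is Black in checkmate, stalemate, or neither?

stalemate

Black to move; black king on a1.
In check: no.
King squares — b1: attacked by Kc2; a2: attacked by Bd5; b2: attacked by Kc2.
Legal moves for Black: none.
Not in check and no legal moves → stalemate.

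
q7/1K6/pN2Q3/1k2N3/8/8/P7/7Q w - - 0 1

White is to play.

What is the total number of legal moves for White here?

3

White to move; king on b7.
In check: yes, from the black queen on a8.
Legal moves: Kxa8, Kc7, Nxa8.
Count: 3.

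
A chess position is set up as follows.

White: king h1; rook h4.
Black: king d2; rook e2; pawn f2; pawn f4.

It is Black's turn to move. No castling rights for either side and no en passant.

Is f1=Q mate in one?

yes

After f1=Q: white king on h1; in check: yes, from the black queen on f1.
King squares — g1: attacked by Qf1; g2: attacked by Qf1; h2: attacked by Re2.
White has no legal moves → checkmate.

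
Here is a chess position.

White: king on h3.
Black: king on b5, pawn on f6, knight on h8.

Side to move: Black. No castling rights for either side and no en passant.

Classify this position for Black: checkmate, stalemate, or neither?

Black to move; black king on b5.
In check: no.
Legal moves for Black: Nf7, Ng6, Kc6, Kb6, Ka6, Kc5, Ka5, Kc4, Kb4, Ka4, f5.
Black has 11 legal moves and is not in check → neither.

neither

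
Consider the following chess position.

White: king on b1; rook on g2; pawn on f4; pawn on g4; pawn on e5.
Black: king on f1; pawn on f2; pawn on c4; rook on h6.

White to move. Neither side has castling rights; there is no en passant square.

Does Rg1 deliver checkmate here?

no

After Rg1: black king on f1; in check: yes, from the white rook on g1.
Black has 6 legal replies: Ke2, Kxg1, fxg1=Q, fxg1=R, fxg1=B, fxg1=N.
In check but a legal move exists → not checkmate.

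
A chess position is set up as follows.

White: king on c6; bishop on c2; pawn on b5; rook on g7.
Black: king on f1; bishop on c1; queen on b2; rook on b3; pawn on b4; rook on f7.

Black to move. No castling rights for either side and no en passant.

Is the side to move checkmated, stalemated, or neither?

Black to move; black king on f1.
In check: no.
Legal moves for Black include: Rf8, Rxg7, Re7, Rd7, Rc7+, Rb7, Ra7, Rf6+, Rf5, Rf4, Rff3, Rf2, Rh3, Rg3, Rbf3, Re3, Rd3, Rc3+, ... (list truncated; more exist).
Black has legal moves and is not in check → neither.

neither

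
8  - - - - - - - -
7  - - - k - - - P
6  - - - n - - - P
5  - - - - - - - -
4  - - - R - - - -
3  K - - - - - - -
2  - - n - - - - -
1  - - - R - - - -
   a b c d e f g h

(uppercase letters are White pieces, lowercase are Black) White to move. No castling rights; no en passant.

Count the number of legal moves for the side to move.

White to move; king on a3.
In check: yes, from the black knight on c2.
Legal moves: Ka4, Kb3, Kb2, Ka2.
Count: 4.

4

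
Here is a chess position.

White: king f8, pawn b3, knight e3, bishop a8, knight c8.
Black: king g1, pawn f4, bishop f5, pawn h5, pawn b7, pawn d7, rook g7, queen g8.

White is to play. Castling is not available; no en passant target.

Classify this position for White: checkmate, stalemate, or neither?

checkmate

White to move; white king on f8.
In check: yes, from the black queen on g8.
King squares — e7: attacked by Rg7; f7: attacked by Rg7; g7: attacked by Qg8; e8: attacked by Qg8; g8: attacked by Rg7.
Legal moves for White: none.
In check with no legal moves → checkmate.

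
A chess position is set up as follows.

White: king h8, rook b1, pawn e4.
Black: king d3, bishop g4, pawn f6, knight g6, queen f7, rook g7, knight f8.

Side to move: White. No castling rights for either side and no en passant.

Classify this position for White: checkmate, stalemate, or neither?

checkmate

White to move; white king on h8.
In check: yes, from the black knight on g6.
King squares — g7: attacked by Qf7; h7: attacked by Rg7; g8: attacked by Qf7.
Legal moves for White: none.
In check with no legal moves → checkmate.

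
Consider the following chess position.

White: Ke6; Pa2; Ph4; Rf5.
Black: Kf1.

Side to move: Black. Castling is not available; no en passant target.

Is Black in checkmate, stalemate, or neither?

Black to move; black king on f1.
In check: yes, from the white rook on f5.
Legal moves for Black: Kg2, Ke2, Kg1, Ke1.
Black is in check but has 4 legal moves → neither.

neither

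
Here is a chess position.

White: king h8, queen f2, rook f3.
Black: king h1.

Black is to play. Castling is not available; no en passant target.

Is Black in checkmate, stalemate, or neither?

stalemate

Black to move; black king on h1.
In check: no.
King squares — g1: attacked by Qf2; g2: attacked by Qf2; h2: attacked by Qf2.
Legal moves for Black: none.
Not in check and no legal moves → stalemate.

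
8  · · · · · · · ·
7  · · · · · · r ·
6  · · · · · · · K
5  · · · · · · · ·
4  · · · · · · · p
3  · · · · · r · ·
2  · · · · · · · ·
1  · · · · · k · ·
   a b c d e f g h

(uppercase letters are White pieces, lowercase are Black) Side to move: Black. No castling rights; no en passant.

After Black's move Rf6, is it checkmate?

no

After Rf6: white king on h6; in check: yes, from the black rook on f6.
White has 2 legal replies: Kxg7, Kh5.
In check but a legal move exists → not checkmate.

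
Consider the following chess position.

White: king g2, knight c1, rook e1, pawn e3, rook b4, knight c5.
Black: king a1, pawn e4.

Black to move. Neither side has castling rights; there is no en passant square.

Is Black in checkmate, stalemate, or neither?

stalemate

Black to move; black king on a1.
In check: no.
King squares — b1: attacked by Rb4; a2: attacked by Nc1; b2: attacked by Rb4.
Legal moves for Black: none.
Not in check and no legal moves → stalemate.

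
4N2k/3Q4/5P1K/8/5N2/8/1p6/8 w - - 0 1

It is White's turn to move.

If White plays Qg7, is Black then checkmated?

After Qg7: black king on h8; in check: yes, from the white queen on g7.
King squares — g7: attacked by Pf6; h7: attacked by Kh6; g8: attacked by Qg7.
Black has no legal moves → checkmate.

yes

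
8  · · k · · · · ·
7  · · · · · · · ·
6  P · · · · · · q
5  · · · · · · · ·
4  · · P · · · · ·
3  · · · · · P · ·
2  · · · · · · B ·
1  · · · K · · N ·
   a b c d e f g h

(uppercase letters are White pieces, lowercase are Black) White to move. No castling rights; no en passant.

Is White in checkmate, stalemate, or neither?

neither

White to move; white king on d1.
In check: no.
Legal moves for White: Bh3+, Bh1, Bf1, Nh3, Ne2, Ke2, Kc2, Ke1, a7, c5, f4.
White has 11 legal moves and is not in check → neither.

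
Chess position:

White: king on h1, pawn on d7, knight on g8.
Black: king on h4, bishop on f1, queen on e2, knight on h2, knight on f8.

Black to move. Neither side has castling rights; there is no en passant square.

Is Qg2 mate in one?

yes

After Qg2: white king on h1; in check: yes, from the black queen on g2.
King squares — g1: attacked by Qg2; g2: attacked by Bf1; h2: attacked by Qg2.
White has no legal moves → checkmate.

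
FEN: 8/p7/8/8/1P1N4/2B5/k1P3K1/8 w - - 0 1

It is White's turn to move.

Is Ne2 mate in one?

no

After Ne2: black king on a2; in check: no.
Black is not in check, so this cannot be checkmate.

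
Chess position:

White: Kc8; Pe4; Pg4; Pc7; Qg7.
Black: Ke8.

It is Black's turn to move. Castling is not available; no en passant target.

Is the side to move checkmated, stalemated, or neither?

Black to move; black king on e8.
In check: no.
King squares — d7: attacked by Qg7; e7: attacked by Qg7; f7: attacked by Qg7; d8: attacked by Pc7; f8: attacked by Qg7.
Legal moves for Black: none.
Not in check and no legal moves → stalemate.

stalemate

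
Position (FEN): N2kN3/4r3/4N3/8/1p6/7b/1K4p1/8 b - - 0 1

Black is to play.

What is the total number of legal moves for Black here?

Black to move; king on d8.
In check: yes, from the white knight on e6.
Legal moves: Kxe8, Kc8, Kd7, Rxe6, Bxe6.
Count: 5.

5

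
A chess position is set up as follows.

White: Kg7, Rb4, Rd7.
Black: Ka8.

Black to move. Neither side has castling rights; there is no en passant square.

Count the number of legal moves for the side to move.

Black to move; king on a8.
In check: no.
Legal moves: none.
Count: 0.

0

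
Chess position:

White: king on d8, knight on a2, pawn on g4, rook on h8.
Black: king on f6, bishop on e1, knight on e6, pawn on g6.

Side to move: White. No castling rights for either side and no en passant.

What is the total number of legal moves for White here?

3

White to move; king on d8.
In check: yes, from the black knight on e6.
Legal moves: Ke8, Kc8, Kd7.
Count: 3.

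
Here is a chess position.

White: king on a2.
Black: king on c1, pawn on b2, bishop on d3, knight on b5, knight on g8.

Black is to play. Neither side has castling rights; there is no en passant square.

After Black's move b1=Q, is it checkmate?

After b1=Q: white king on a2; in check: yes, from the black queen on b1.
King squares — a1: attacked by Qb1; b1: attacked by Kc1; b2: attacked by Qb1; a3: attacked by Nb5; b3: attacked by Qb1.
White has no legal moves → checkmate.

yes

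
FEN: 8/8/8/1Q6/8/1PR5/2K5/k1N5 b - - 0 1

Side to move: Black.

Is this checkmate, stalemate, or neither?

stalemate

Black to move; black king on a1.
In check: no.
King squares — b1: attacked by Kc2; a2: attacked by Nc1; b2: attacked by Kc2.
Legal moves for Black: none.
Not in check and no legal moves → stalemate.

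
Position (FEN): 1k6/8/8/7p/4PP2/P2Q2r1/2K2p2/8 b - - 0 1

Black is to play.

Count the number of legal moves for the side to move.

21

Black to move; king on b8.
In check: no.
Legal moves: Kc8, Ka8, Kc7, Kb7, Ka7, Rg8, Rg7, Rg6, Rg5, Rg4, Rh3, Rf3, Re3, Rxd3, Rg2, Rg1, h4, f1=Q, f1=R, f1=B, f1=N.
Count: 21.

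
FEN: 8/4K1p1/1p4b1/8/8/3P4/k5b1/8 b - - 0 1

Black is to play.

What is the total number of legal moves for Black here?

Black to move; king on a2.
In check: no.
Legal moves: Be8, Bh7, Bf7, Bh5, Bf5, B6e4, Bxd3, Ba8, Bb7, Bc6, Bd5, B2e4, Bh3, Bf3, Bh1, Bf1, Kb3, Ka3, Kb2, Kb1, Ka1, b5.
Count: 22.

22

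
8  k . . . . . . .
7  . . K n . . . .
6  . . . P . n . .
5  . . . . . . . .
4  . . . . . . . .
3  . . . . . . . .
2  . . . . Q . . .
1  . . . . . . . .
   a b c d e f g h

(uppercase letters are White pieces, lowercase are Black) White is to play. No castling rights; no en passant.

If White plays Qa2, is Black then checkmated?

yes

After Qa2: black king on a8; in check: yes, from the white queen on a2.
King squares — a7: attacked by Qa2; b7: attacked by Kc7; b8: attacked by Kc7.
Black has no legal moves → checkmate.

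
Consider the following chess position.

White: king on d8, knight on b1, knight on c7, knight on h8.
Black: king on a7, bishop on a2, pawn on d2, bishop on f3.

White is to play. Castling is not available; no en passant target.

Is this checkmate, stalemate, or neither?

neither

White to move; white king on d8.
In check: no.
Legal moves for White: Nf7, Ng6, Ke8, Kc8, Ke7, Kd7, Ne8, Na8, Ne6, Na6, Nd5, Nb5+, Nc3, Na3, Nxd2.
White has 15 legal moves and is not in check → neither.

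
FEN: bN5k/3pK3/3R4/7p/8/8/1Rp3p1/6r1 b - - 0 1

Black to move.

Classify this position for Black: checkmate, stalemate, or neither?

Black to move; black king on h8.
In check: no.
Legal moves for Black include: Kg8, Kh7, Kg7, Bb7, Bc6, Bd5, Be4, Bf3, Rh1, Rf1, Re1+, Rd1, Rc1, Rb1, Ra1, h4, c1=Q, c1=R, ... (list truncated; more exist).
Black has legal moves and is not in check → neither.

neither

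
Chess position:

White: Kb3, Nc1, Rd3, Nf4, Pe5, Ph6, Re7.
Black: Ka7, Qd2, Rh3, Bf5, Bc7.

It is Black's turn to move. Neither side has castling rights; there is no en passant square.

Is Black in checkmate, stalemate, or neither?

neither

Black to move; black king on a7.
In check: no.
Legal moves for Black include: Kb8, Ka8, Kb7, Kb6, Ka6, Bc8, Bh7, Bd7, Bg6, Be6+, Bg4, Be4, Bxd3, Rxh6, Rh5, Rh4, Rg3, Rf3, ... (list truncated; more exist).
Black has legal moves and is not in check → neither.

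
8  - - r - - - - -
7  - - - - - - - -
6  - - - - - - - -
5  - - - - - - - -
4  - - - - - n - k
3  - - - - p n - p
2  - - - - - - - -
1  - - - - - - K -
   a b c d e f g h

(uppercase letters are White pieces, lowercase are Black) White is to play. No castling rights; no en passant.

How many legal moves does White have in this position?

2

White to move; king on g1.
In check: yes, from the black knight on f3.
Legal moves: Kh1, Kf1.
Count: 2.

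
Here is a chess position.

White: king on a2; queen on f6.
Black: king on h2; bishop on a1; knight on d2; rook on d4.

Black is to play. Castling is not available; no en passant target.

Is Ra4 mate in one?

After Ra4: white king on a2; in check: yes, from the black rook on a4.
King squares — a1: attacked by Ra4; b1: attacked by Nd2; b2: attacked by Ba1; a3: attacked by Ra4; b3: attacked by Nd2.
White has no legal moves → checkmate.

yes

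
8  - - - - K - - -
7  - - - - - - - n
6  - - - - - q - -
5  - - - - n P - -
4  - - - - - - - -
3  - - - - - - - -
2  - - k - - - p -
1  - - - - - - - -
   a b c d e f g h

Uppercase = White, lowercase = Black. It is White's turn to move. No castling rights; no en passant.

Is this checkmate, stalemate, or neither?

stalemate

White to move; white king on e8.
In check: no.
King squares — d7: attacked by Ne5; e7: attacked by Qf6; f7: attacked by Ne5; d8: attacked by Qf6; f8: attacked by Qf6.
Legal moves for White: none.
Not in check and no legal moves → stalemate.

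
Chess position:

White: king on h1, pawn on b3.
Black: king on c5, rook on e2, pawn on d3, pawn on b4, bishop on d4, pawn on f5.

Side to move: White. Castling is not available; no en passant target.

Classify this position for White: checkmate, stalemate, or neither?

White to move; white king on h1.
In check: no.
King squares — g1: attacked by Bd4; g2: attacked by Re2; h2: attacked by Re2.
Legal moves for White: none.
Not in check and no legal moves → stalemate.

stalemate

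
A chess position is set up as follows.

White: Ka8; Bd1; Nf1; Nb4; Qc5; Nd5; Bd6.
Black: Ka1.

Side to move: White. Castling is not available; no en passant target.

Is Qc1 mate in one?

yes

After Qc1: black king on a1; in check: yes, from the white queen on c1.
King squares — b1: attacked by Qc1; a2: attacked by Nb4; b2: attacked by Qc1.
Black has no legal moves → checkmate.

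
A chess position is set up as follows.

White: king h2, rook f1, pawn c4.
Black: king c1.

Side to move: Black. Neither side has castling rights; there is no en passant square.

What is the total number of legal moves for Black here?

3

Black to move; king on c1.
In check: yes, from the white rook on f1.
Legal moves: Kd2, Kc2, Kb2.
Count: 3.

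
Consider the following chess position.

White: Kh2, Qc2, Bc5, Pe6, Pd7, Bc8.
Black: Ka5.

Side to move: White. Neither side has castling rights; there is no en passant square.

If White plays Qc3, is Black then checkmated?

After Qc3: black king on a5; in check: yes, from the white queen on c3.
Black has 2 legal replies: Kb5, Ka4.
In check but a legal move exists → not checkmate.

no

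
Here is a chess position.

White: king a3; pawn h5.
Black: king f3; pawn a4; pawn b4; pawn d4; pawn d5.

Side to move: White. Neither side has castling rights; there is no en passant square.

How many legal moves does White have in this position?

White to move; king on a3.
In check: yes, from the black pawn on b4.
Legal moves: Kxb4, Kxa4, Kb2, Ka2.
Count: 4.

4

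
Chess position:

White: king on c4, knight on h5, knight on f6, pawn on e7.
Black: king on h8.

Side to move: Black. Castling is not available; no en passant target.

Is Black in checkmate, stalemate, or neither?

Black to move; black king on h8.
In check: no.
King squares — g7: attacked by Nh5; h7: attacked by Nf6; g8: attacked by Nf6.
Legal moves for Black: none.
Not in check and no legal moves → stalemate.

stalemate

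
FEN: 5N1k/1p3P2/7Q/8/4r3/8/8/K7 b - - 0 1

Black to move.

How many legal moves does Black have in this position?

Black to move; king on h8.
In check: yes, from the white queen on h6.
Legal moves: none.
Count: 0.

0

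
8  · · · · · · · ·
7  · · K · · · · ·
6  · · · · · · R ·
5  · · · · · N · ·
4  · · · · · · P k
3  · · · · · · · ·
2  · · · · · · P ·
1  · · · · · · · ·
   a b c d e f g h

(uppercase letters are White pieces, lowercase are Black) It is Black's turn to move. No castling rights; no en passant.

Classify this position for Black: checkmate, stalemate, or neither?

checkmate

Black to move; black king on h4.
In check: yes, from the white knight on f5.
King squares — g3: attacked by Nf5; h3: attacked by Pg2; g4: attacked by Rg6; g5: attacked by Rg6; h5: attacked by Pg4.
Legal moves for Black: none.
In check with no legal moves → checkmate.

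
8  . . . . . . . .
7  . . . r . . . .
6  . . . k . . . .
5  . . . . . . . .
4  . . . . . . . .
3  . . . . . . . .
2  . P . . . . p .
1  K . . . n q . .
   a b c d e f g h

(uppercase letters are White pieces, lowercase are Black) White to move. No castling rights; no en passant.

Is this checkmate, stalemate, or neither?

White to move; white king on a1.
In check: no.
Legal moves for White: Ka2, Kb1, b3, b4.
White has 4 legal moves and is not in check → neither.

neither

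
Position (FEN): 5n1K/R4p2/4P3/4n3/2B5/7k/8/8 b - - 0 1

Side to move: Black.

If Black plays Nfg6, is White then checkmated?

After Nfg6: white king on h8; in check: yes, from the black knight on g6.
White has 3 legal replies: Kg8, Kh7, Kg7.
In check but a legal move exists → not checkmate.

no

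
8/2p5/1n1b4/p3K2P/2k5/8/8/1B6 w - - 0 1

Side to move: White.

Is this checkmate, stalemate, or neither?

White to move; white king on e5.
In check: yes, from the black bishop on d6.
King squares — d4: attacked by Kc4; e4: available; f4: attacked by Bd6; d5: attacked by Kc4; f5: available; d6: attacked by Pc7; e6: available; f6: available.
Legal moves for White: Kf6, Ke6, Kf5, Ke4.
White is in check but has 4 legal moves → neither.

neither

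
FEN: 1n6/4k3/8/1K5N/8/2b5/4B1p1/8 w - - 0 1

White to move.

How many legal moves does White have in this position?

14

White to move; king on b5.
In check: no.
Legal moves: Ng7, Nf6, Nf4, Ng3, Kb6, Kc5, Kc4, Ka4, Bg4, Bc4, Bf3, Bd3, Bf1, Bd1.
Count: 14.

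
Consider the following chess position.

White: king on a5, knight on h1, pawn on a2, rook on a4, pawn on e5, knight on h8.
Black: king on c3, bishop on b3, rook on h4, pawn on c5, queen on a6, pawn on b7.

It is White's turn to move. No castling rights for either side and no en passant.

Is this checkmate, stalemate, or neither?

White to move; white king on a5.
In check: yes, from the black queen on a6.
King squares — a4: own rook; b4: attacked by Kc3; b5: attacked by Qa6; a6: attacked by Pb7; b6: attacked by Qa6.
Legal moves for White: none.
In check with no legal moves → checkmate.

checkmate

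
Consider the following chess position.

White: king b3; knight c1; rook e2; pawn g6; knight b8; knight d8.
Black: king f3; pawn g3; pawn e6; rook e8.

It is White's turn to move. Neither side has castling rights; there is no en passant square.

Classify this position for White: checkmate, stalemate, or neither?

White to move; white king on b3.
In check: no.
Legal moves for White include: Nf7, Nb7, Nxe6, Ndc6, Nd7, Nbc6, Na6, Kc4, Kb4, Ka4, Kc3, Ka3, Kc2, Kb2, Ka2, Rxe6, Re5, Re4, ... (list truncated; more exist).
White has legal moves and is not in check → neither.

neither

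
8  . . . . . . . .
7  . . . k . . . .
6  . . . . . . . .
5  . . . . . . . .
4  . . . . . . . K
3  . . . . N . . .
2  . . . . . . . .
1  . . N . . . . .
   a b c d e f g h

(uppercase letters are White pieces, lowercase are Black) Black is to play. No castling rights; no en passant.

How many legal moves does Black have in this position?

Black to move; king on d7.
In check: no.
Legal moves: Ke8, Kd8, Kc8, Ke7, Kc7, Ke6, Kd6, Kc6.
Count: 8.

8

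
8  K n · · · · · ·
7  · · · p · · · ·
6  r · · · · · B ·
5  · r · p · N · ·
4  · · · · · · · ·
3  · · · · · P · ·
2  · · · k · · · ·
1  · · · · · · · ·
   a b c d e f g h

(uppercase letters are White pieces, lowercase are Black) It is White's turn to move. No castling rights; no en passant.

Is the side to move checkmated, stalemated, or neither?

checkmate

White to move; white king on a8.
In check: yes, from the black rook on a6.
King squares — a7: attacked by Ra6; b7: attacked by Rb5; b8: attacked by Rb5.
Legal moves for White: none.
In check with no legal moves → checkmate.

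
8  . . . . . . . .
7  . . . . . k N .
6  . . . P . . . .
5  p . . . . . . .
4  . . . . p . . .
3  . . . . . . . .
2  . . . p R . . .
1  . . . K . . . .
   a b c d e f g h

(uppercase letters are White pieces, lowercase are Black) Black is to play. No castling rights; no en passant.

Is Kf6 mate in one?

After Kf6: white king on d1; in check: no.
White is not in check, so this cannot be checkmate.

no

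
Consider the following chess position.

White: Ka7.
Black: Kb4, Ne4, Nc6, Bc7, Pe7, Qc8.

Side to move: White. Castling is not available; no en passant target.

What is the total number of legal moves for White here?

0

White to move; king on a7.
In check: yes, from the black knight on c6.
Legal moves: none.
Count: 0.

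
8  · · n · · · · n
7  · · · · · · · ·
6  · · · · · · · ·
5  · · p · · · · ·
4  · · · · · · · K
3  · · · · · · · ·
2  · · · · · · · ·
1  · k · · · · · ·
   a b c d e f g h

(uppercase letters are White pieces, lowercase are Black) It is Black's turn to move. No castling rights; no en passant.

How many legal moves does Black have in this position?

12

Black to move; king on b1.
In check: no.
Legal moves: Nf7, Ng6+, Ne7, Na7, Nd6, Nb6, Kc2, Kb2, Ka2, Kc1, Ka1, c4.
Count: 12.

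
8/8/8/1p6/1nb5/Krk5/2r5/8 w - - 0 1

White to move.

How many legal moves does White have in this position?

White to move; king on a3.
In check: yes, from the black rook on b3.
Legal moves: none.
Count: 0.

0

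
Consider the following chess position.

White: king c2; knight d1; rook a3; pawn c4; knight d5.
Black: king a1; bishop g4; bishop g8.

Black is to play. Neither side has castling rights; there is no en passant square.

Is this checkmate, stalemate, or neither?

checkmate

Black to move; black king on a1.
In check: yes, from the white rook on a3.
King squares — b1: attacked by Kc2; a2: attacked by Ra3; b2: attacked by Nd1.
Legal moves for Black: none.
In check with no legal moves → checkmate.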